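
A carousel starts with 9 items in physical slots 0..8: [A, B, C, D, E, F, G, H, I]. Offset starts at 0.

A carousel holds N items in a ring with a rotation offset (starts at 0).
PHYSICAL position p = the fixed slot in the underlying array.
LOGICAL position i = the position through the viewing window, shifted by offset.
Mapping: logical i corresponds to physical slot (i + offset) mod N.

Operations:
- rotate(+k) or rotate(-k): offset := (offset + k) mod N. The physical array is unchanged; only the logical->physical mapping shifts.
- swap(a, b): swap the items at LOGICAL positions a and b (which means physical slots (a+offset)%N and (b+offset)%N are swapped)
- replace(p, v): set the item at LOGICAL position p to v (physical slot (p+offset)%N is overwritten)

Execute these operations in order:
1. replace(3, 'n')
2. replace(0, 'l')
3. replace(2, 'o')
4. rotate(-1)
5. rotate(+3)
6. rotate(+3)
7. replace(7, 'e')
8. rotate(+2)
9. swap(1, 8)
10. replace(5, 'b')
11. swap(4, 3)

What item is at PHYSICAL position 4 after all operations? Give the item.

After op 1 (replace(3, 'n')): offset=0, physical=[A,B,C,n,E,F,G,H,I], logical=[A,B,C,n,E,F,G,H,I]
After op 2 (replace(0, 'l')): offset=0, physical=[l,B,C,n,E,F,G,H,I], logical=[l,B,C,n,E,F,G,H,I]
After op 3 (replace(2, 'o')): offset=0, physical=[l,B,o,n,E,F,G,H,I], logical=[l,B,o,n,E,F,G,H,I]
After op 4 (rotate(-1)): offset=8, physical=[l,B,o,n,E,F,G,H,I], logical=[I,l,B,o,n,E,F,G,H]
After op 5 (rotate(+3)): offset=2, physical=[l,B,o,n,E,F,G,H,I], logical=[o,n,E,F,G,H,I,l,B]
After op 6 (rotate(+3)): offset=5, physical=[l,B,o,n,E,F,G,H,I], logical=[F,G,H,I,l,B,o,n,E]
After op 7 (replace(7, 'e')): offset=5, physical=[l,B,o,e,E,F,G,H,I], logical=[F,G,H,I,l,B,o,e,E]
After op 8 (rotate(+2)): offset=7, physical=[l,B,o,e,E,F,G,H,I], logical=[H,I,l,B,o,e,E,F,G]
After op 9 (swap(1, 8)): offset=7, physical=[l,B,o,e,E,F,I,H,G], logical=[H,G,l,B,o,e,E,F,I]
After op 10 (replace(5, 'b')): offset=7, physical=[l,B,o,b,E,F,I,H,G], logical=[H,G,l,B,o,b,E,F,I]
After op 11 (swap(4, 3)): offset=7, physical=[l,o,B,b,E,F,I,H,G], logical=[H,G,l,o,B,b,E,F,I]

Answer: E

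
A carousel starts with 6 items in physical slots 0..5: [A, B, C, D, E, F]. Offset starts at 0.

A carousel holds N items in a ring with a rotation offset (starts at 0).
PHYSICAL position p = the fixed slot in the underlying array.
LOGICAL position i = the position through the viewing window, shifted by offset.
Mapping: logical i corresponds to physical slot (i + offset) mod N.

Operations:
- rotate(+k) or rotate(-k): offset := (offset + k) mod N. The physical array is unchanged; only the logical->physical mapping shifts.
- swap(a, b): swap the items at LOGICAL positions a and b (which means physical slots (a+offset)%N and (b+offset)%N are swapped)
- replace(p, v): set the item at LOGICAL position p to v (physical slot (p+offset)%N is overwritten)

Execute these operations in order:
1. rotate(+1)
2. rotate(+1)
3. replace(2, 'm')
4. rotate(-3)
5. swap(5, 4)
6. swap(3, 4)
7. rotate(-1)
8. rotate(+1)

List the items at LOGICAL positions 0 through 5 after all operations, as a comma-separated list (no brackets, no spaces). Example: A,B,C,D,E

After op 1 (rotate(+1)): offset=1, physical=[A,B,C,D,E,F], logical=[B,C,D,E,F,A]
After op 2 (rotate(+1)): offset=2, physical=[A,B,C,D,E,F], logical=[C,D,E,F,A,B]
After op 3 (replace(2, 'm')): offset=2, physical=[A,B,C,D,m,F], logical=[C,D,m,F,A,B]
After op 4 (rotate(-3)): offset=5, physical=[A,B,C,D,m,F], logical=[F,A,B,C,D,m]
After op 5 (swap(5, 4)): offset=5, physical=[A,B,C,m,D,F], logical=[F,A,B,C,m,D]
After op 6 (swap(3, 4)): offset=5, physical=[A,B,m,C,D,F], logical=[F,A,B,m,C,D]
After op 7 (rotate(-1)): offset=4, physical=[A,B,m,C,D,F], logical=[D,F,A,B,m,C]
After op 8 (rotate(+1)): offset=5, physical=[A,B,m,C,D,F], logical=[F,A,B,m,C,D]

Answer: F,A,B,m,C,D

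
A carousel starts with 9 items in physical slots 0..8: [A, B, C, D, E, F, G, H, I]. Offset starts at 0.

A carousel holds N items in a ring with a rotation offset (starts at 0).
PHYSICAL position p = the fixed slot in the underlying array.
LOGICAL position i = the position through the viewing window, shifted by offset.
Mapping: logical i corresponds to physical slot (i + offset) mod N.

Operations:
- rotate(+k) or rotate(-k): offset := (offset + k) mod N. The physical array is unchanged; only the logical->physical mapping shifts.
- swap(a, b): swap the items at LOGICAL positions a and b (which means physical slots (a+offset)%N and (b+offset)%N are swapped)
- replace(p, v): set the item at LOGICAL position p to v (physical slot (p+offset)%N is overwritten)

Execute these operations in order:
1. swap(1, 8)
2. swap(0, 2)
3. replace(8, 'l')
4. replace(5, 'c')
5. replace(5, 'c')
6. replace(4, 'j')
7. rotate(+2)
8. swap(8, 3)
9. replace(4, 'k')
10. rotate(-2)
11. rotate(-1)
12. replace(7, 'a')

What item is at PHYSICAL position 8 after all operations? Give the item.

Answer: l

Derivation:
After op 1 (swap(1, 8)): offset=0, physical=[A,I,C,D,E,F,G,H,B], logical=[A,I,C,D,E,F,G,H,B]
After op 2 (swap(0, 2)): offset=0, physical=[C,I,A,D,E,F,G,H,B], logical=[C,I,A,D,E,F,G,H,B]
After op 3 (replace(8, 'l')): offset=0, physical=[C,I,A,D,E,F,G,H,l], logical=[C,I,A,D,E,F,G,H,l]
After op 4 (replace(5, 'c')): offset=0, physical=[C,I,A,D,E,c,G,H,l], logical=[C,I,A,D,E,c,G,H,l]
After op 5 (replace(5, 'c')): offset=0, physical=[C,I,A,D,E,c,G,H,l], logical=[C,I,A,D,E,c,G,H,l]
After op 6 (replace(4, 'j')): offset=0, physical=[C,I,A,D,j,c,G,H,l], logical=[C,I,A,D,j,c,G,H,l]
After op 7 (rotate(+2)): offset=2, physical=[C,I,A,D,j,c,G,H,l], logical=[A,D,j,c,G,H,l,C,I]
After op 8 (swap(8, 3)): offset=2, physical=[C,c,A,D,j,I,G,H,l], logical=[A,D,j,I,G,H,l,C,c]
After op 9 (replace(4, 'k')): offset=2, physical=[C,c,A,D,j,I,k,H,l], logical=[A,D,j,I,k,H,l,C,c]
After op 10 (rotate(-2)): offset=0, physical=[C,c,A,D,j,I,k,H,l], logical=[C,c,A,D,j,I,k,H,l]
After op 11 (rotate(-1)): offset=8, physical=[C,c,A,D,j,I,k,H,l], logical=[l,C,c,A,D,j,I,k,H]
After op 12 (replace(7, 'a')): offset=8, physical=[C,c,A,D,j,I,a,H,l], logical=[l,C,c,A,D,j,I,a,H]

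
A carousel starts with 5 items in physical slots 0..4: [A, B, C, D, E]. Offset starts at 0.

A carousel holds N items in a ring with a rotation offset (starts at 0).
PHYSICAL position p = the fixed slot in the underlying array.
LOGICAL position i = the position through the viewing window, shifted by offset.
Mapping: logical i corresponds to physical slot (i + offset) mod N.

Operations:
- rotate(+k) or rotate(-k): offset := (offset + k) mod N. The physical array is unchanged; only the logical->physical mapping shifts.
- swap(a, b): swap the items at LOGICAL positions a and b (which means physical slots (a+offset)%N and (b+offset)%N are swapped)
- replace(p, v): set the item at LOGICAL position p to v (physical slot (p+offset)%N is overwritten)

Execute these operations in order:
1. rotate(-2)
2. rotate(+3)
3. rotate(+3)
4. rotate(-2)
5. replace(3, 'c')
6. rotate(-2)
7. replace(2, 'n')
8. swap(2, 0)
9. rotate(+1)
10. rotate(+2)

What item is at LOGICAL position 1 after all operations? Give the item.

Answer: E

Derivation:
After op 1 (rotate(-2)): offset=3, physical=[A,B,C,D,E], logical=[D,E,A,B,C]
After op 2 (rotate(+3)): offset=1, physical=[A,B,C,D,E], logical=[B,C,D,E,A]
After op 3 (rotate(+3)): offset=4, physical=[A,B,C,D,E], logical=[E,A,B,C,D]
After op 4 (rotate(-2)): offset=2, physical=[A,B,C,D,E], logical=[C,D,E,A,B]
After op 5 (replace(3, 'c')): offset=2, physical=[c,B,C,D,E], logical=[C,D,E,c,B]
After op 6 (rotate(-2)): offset=0, physical=[c,B,C,D,E], logical=[c,B,C,D,E]
After op 7 (replace(2, 'n')): offset=0, physical=[c,B,n,D,E], logical=[c,B,n,D,E]
After op 8 (swap(2, 0)): offset=0, physical=[n,B,c,D,E], logical=[n,B,c,D,E]
After op 9 (rotate(+1)): offset=1, physical=[n,B,c,D,E], logical=[B,c,D,E,n]
After op 10 (rotate(+2)): offset=3, physical=[n,B,c,D,E], logical=[D,E,n,B,c]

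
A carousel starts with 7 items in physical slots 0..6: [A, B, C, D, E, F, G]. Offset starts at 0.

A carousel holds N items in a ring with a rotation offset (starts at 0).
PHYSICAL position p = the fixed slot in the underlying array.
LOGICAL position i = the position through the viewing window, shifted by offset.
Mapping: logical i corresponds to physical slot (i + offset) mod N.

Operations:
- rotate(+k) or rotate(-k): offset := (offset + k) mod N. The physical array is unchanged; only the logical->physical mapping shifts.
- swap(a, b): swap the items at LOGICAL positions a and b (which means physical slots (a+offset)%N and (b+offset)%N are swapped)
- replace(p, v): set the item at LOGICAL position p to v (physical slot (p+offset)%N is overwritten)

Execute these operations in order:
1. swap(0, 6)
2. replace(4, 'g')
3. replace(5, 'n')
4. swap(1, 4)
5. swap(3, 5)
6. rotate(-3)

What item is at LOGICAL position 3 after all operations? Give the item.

Answer: G

Derivation:
After op 1 (swap(0, 6)): offset=0, physical=[G,B,C,D,E,F,A], logical=[G,B,C,D,E,F,A]
After op 2 (replace(4, 'g')): offset=0, physical=[G,B,C,D,g,F,A], logical=[G,B,C,D,g,F,A]
After op 3 (replace(5, 'n')): offset=0, physical=[G,B,C,D,g,n,A], logical=[G,B,C,D,g,n,A]
After op 4 (swap(1, 4)): offset=0, physical=[G,g,C,D,B,n,A], logical=[G,g,C,D,B,n,A]
After op 5 (swap(3, 5)): offset=0, physical=[G,g,C,n,B,D,A], logical=[G,g,C,n,B,D,A]
After op 6 (rotate(-3)): offset=4, physical=[G,g,C,n,B,D,A], logical=[B,D,A,G,g,C,n]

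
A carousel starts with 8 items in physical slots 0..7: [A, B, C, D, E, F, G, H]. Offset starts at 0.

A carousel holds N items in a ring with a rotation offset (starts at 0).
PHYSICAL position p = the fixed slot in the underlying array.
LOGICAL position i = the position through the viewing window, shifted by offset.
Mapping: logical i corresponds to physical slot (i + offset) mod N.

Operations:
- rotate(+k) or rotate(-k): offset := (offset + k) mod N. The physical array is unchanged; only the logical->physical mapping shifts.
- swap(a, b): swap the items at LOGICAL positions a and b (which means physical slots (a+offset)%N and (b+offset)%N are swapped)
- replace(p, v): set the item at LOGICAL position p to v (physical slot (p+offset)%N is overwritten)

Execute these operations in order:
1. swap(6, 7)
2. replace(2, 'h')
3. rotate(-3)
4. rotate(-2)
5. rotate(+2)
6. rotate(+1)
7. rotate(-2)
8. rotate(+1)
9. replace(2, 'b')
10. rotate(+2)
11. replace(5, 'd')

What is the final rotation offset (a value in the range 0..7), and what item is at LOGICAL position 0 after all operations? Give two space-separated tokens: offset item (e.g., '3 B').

Answer: 7 b

Derivation:
After op 1 (swap(6, 7)): offset=0, physical=[A,B,C,D,E,F,H,G], logical=[A,B,C,D,E,F,H,G]
After op 2 (replace(2, 'h')): offset=0, physical=[A,B,h,D,E,F,H,G], logical=[A,B,h,D,E,F,H,G]
After op 3 (rotate(-3)): offset=5, physical=[A,B,h,D,E,F,H,G], logical=[F,H,G,A,B,h,D,E]
After op 4 (rotate(-2)): offset=3, physical=[A,B,h,D,E,F,H,G], logical=[D,E,F,H,G,A,B,h]
After op 5 (rotate(+2)): offset=5, physical=[A,B,h,D,E,F,H,G], logical=[F,H,G,A,B,h,D,E]
After op 6 (rotate(+1)): offset=6, physical=[A,B,h,D,E,F,H,G], logical=[H,G,A,B,h,D,E,F]
After op 7 (rotate(-2)): offset=4, physical=[A,B,h,D,E,F,H,G], logical=[E,F,H,G,A,B,h,D]
After op 8 (rotate(+1)): offset=5, physical=[A,B,h,D,E,F,H,G], logical=[F,H,G,A,B,h,D,E]
After op 9 (replace(2, 'b')): offset=5, physical=[A,B,h,D,E,F,H,b], logical=[F,H,b,A,B,h,D,E]
After op 10 (rotate(+2)): offset=7, physical=[A,B,h,D,E,F,H,b], logical=[b,A,B,h,D,E,F,H]
After op 11 (replace(5, 'd')): offset=7, physical=[A,B,h,D,d,F,H,b], logical=[b,A,B,h,D,d,F,H]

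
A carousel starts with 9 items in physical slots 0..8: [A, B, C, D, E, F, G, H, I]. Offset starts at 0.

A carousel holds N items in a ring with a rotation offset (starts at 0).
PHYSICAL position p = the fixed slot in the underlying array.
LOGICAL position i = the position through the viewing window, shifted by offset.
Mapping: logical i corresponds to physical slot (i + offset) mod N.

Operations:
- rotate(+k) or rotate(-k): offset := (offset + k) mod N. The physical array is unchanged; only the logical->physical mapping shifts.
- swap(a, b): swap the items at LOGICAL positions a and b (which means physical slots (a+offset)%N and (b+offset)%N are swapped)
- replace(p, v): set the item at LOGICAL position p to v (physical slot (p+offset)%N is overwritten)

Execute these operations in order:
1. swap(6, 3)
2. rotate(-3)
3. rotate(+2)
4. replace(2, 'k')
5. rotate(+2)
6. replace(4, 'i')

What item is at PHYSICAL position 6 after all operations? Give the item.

After op 1 (swap(6, 3)): offset=0, physical=[A,B,C,G,E,F,D,H,I], logical=[A,B,C,G,E,F,D,H,I]
After op 2 (rotate(-3)): offset=6, physical=[A,B,C,G,E,F,D,H,I], logical=[D,H,I,A,B,C,G,E,F]
After op 3 (rotate(+2)): offset=8, physical=[A,B,C,G,E,F,D,H,I], logical=[I,A,B,C,G,E,F,D,H]
After op 4 (replace(2, 'k')): offset=8, physical=[A,k,C,G,E,F,D,H,I], logical=[I,A,k,C,G,E,F,D,H]
After op 5 (rotate(+2)): offset=1, physical=[A,k,C,G,E,F,D,H,I], logical=[k,C,G,E,F,D,H,I,A]
After op 6 (replace(4, 'i')): offset=1, physical=[A,k,C,G,E,i,D,H,I], logical=[k,C,G,E,i,D,H,I,A]

Answer: D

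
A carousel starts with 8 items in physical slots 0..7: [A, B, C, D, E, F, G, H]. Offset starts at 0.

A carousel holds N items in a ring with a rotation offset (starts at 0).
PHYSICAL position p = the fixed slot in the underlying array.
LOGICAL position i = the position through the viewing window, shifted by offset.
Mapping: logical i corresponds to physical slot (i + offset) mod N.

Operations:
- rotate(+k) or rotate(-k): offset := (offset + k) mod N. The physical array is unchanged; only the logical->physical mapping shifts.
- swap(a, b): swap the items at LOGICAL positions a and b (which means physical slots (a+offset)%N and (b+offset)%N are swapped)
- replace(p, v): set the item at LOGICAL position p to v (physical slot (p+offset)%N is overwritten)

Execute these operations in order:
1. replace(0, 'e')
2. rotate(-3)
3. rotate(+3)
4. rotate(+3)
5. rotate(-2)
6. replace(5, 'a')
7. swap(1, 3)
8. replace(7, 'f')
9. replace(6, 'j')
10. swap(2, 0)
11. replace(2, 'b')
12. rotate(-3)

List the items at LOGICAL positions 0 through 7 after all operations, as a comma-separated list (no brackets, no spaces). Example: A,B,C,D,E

After op 1 (replace(0, 'e')): offset=0, physical=[e,B,C,D,E,F,G,H], logical=[e,B,C,D,E,F,G,H]
After op 2 (rotate(-3)): offset=5, physical=[e,B,C,D,E,F,G,H], logical=[F,G,H,e,B,C,D,E]
After op 3 (rotate(+3)): offset=0, physical=[e,B,C,D,E,F,G,H], logical=[e,B,C,D,E,F,G,H]
After op 4 (rotate(+3)): offset=3, physical=[e,B,C,D,E,F,G,H], logical=[D,E,F,G,H,e,B,C]
After op 5 (rotate(-2)): offset=1, physical=[e,B,C,D,E,F,G,H], logical=[B,C,D,E,F,G,H,e]
After op 6 (replace(5, 'a')): offset=1, physical=[e,B,C,D,E,F,a,H], logical=[B,C,D,E,F,a,H,e]
After op 7 (swap(1, 3)): offset=1, physical=[e,B,E,D,C,F,a,H], logical=[B,E,D,C,F,a,H,e]
After op 8 (replace(7, 'f')): offset=1, physical=[f,B,E,D,C,F,a,H], logical=[B,E,D,C,F,a,H,f]
After op 9 (replace(6, 'j')): offset=1, physical=[f,B,E,D,C,F,a,j], logical=[B,E,D,C,F,a,j,f]
After op 10 (swap(2, 0)): offset=1, physical=[f,D,E,B,C,F,a,j], logical=[D,E,B,C,F,a,j,f]
After op 11 (replace(2, 'b')): offset=1, physical=[f,D,E,b,C,F,a,j], logical=[D,E,b,C,F,a,j,f]
After op 12 (rotate(-3)): offset=6, physical=[f,D,E,b,C,F,a,j], logical=[a,j,f,D,E,b,C,F]

Answer: a,j,f,D,E,b,C,F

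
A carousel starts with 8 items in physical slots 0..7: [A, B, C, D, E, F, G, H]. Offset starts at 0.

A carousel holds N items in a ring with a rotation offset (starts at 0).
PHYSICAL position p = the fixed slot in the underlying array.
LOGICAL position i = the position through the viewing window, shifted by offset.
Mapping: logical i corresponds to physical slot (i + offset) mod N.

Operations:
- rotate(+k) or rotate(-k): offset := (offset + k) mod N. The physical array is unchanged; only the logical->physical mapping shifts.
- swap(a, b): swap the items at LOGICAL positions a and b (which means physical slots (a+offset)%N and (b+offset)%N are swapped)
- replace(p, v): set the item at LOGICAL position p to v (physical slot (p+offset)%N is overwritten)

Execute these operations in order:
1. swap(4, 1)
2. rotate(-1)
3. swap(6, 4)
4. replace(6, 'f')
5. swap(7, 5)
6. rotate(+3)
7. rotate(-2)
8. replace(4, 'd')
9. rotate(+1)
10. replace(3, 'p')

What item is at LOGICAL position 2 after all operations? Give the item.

Answer: F

Derivation:
After op 1 (swap(4, 1)): offset=0, physical=[A,E,C,D,B,F,G,H], logical=[A,E,C,D,B,F,G,H]
After op 2 (rotate(-1)): offset=7, physical=[A,E,C,D,B,F,G,H], logical=[H,A,E,C,D,B,F,G]
After op 3 (swap(6, 4)): offset=7, physical=[A,E,C,F,B,D,G,H], logical=[H,A,E,C,F,B,D,G]
After op 4 (replace(6, 'f')): offset=7, physical=[A,E,C,F,B,f,G,H], logical=[H,A,E,C,F,B,f,G]
After op 5 (swap(7, 5)): offset=7, physical=[A,E,C,F,G,f,B,H], logical=[H,A,E,C,F,G,f,B]
After op 6 (rotate(+3)): offset=2, physical=[A,E,C,F,G,f,B,H], logical=[C,F,G,f,B,H,A,E]
After op 7 (rotate(-2)): offset=0, physical=[A,E,C,F,G,f,B,H], logical=[A,E,C,F,G,f,B,H]
After op 8 (replace(4, 'd')): offset=0, physical=[A,E,C,F,d,f,B,H], logical=[A,E,C,F,d,f,B,H]
After op 9 (rotate(+1)): offset=1, physical=[A,E,C,F,d,f,B,H], logical=[E,C,F,d,f,B,H,A]
After op 10 (replace(3, 'p')): offset=1, physical=[A,E,C,F,p,f,B,H], logical=[E,C,F,p,f,B,H,A]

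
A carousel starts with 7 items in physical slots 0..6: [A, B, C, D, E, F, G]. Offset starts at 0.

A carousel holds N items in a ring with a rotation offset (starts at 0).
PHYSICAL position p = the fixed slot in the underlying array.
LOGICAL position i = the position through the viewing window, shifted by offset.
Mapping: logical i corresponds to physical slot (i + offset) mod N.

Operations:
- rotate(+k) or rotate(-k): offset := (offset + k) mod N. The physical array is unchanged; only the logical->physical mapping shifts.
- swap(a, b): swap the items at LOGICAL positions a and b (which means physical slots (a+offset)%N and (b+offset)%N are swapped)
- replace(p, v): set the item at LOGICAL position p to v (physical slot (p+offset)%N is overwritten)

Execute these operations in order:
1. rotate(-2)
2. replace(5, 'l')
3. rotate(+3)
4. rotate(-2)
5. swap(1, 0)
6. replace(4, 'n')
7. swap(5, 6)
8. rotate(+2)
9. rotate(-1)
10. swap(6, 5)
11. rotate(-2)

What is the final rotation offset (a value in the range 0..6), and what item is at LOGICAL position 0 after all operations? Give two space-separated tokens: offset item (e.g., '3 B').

After op 1 (rotate(-2)): offset=5, physical=[A,B,C,D,E,F,G], logical=[F,G,A,B,C,D,E]
After op 2 (replace(5, 'l')): offset=5, physical=[A,B,C,l,E,F,G], logical=[F,G,A,B,C,l,E]
After op 3 (rotate(+3)): offset=1, physical=[A,B,C,l,E,F,G], logical=[B,C,l,E,F,G,A]
After op 4 (rotate(-2)): offset=6, physical=[A,B,C,l,E,F,G], logical=[G,A,B,C,l,E,F]
After op 5 (swap(1, 0)): offset=6, physical=[G,B,C,l,E,F,A], logical=[A,G,B,C,l,E,F]
After op 6 (replace(4, 'n')): offset=6, physical=[G,B,C,n,E,F,A], logical=[A,G,B,C,n,E,F]
After op 7 (swap(5, 6)): offset=6, physical=[G,B,C,n,F,E,A], logical=[A,G,B,C,n,F,E]
After op 8 (rotate(+2)): offset=1, physical=[G,B,C,n,F,E,A], logical=[B,C,n,F,E,A,G]
After op 9 (rotate(-1)): offset=0, physical=[G,B,C,n,F,E,A], logical=[G,B,C,n,F,E,A]
After op 10 (swap(6, 5)): offset=0, physical=[G,B,C,n,F,A,E], logical=[G,B,C,n,F,A,E]
After op 11 (rotate(-2)): offset=5, physical=[G,B,C,n,F,A,E], logical=[A,E,G,B,C,n,F]

Answer: 5 A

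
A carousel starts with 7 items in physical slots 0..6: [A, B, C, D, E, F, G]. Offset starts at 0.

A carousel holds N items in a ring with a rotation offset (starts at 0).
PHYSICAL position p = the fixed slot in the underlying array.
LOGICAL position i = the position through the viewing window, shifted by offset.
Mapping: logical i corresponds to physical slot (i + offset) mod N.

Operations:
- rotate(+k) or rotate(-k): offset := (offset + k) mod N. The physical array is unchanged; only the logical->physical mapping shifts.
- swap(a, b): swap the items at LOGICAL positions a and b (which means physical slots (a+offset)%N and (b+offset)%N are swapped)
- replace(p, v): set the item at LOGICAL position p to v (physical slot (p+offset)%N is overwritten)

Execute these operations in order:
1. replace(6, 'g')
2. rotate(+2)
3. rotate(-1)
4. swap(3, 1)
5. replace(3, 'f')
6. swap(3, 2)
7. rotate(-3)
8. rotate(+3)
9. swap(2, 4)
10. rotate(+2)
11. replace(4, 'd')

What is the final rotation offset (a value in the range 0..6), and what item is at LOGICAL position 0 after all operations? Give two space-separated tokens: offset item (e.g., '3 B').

After op 1 (replace(6, 'g')): offset=0, physical=[A,B,C,D,E,F,g], logical=[A,B,C,D,E,F,g]
After op 2 (rotate(+2)): offset=2, physical=[A,B,C,D,E,F,g], logical=[C,D,E,F,g,A,B]
After op 3 (rotate(-1)): offset=1, physical=[A,B,C,D,E,F,g], logical=[B,C,D,E,F,g,A]
After op 4 (swap(3, 1)): offset=1, physical=[A,B,E,D,C,F,g], logical=[B,E,D,C,F,g,A]
After op 5 (replace(3, 'f')): offset=1, physical=[A,B,E,D,f,F,g], logical=[B,E,D,f,F,g,A]
After op 6 (swap(3, 2)): offset=1, physical=[A,B,E,f,D,F,g], logical=[B,E,f,D,F,g,A]
After op 7 (rotate(-3)): offset=5, physical=[A,B,E,f,D,F,g], logical=[F,g,A,B,E,f,D]
After op 8 (rotate(+3)): offset=1, physical=[A,B,E,f,D,F,g], logical=[B,E,f,D,F,g,A]
After op 9 (swap(2, 4)): offset=1, physical=[A,B,E,F,D,f,g], logical=[B,E,F,D,f,g,A]
After op 10 (rotate(+2)): offset=3, physical=[A,B,E,F,D,f,g], logical=[F,D,f,g,A,B,E]
After op 11 (replace(4, 'd')): offset=3, physical=[d,B,E,F,D,f,g], logical=[F,D,f,g,d,B,E]

Answer: 3 F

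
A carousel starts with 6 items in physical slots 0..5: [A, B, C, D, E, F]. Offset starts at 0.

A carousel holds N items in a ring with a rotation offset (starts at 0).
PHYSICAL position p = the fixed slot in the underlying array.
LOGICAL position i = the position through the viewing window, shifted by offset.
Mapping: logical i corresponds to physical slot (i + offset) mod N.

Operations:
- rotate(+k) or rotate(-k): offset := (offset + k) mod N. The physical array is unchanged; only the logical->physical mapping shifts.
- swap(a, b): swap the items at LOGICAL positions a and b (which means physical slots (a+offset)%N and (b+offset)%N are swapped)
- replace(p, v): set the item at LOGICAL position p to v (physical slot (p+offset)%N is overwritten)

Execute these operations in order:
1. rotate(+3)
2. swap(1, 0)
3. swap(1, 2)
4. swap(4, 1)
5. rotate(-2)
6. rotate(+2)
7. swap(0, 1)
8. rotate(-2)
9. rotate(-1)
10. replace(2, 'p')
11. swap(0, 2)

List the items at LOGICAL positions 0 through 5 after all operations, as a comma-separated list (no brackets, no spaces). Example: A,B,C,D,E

After op 1 (rotate(+3)): offset=3, physical=[A,B,C,D,E,F], logical=[D,E,F,A,B,C]
After op 2 (swap(1, 0)): offset=3, physical=[A,B,C,E,D,F], logical=[E,D,F,A,B,C]
After op 3 (swap(1, 2)): offset=3, physical=[A,B,C,E,F,D], logical=[E,F,D,A,B,C]
After op 4 (swap(4, 1)): offset=3, physical=[A,F,C,E,B,D], logical=[E,B,D,A,F,C]
After op 5 (rotate(-2)): offset=1, physical=[A,F,C,E,B,D], logical=[F,C,E,B,D,A]
After op 6 (rotate(+2)): offset=3, physical=[A,F,C,E,B,D], logical=[E,B,D,A,F,C]
After op 7 (swap(0, 1)): offset=3, physical=[A,F,C,B,E,D], logical=[B,E,D,A,F,C]
After op 8 (rotate(-2)): offset=1, physical=[A,F,C,B,E,D], logical=[F,C,B,E,D,A]
After op 9 (rotate(-1)): offset=0, physical=[A,F,C,B,E,D], logical=[A,F,C,B,E,D]
After op 10 (replace(2, 'p')): offset=0, physical=[A,F,p,B,E,D], logical=[A,F,p,B,E,D]
After op 11 (swap(0, 2)): offset=0, physical=[p,F,A,B,E,D], logical=[p,F,A,B,E,D]

Answer: p,F,A,B,E,D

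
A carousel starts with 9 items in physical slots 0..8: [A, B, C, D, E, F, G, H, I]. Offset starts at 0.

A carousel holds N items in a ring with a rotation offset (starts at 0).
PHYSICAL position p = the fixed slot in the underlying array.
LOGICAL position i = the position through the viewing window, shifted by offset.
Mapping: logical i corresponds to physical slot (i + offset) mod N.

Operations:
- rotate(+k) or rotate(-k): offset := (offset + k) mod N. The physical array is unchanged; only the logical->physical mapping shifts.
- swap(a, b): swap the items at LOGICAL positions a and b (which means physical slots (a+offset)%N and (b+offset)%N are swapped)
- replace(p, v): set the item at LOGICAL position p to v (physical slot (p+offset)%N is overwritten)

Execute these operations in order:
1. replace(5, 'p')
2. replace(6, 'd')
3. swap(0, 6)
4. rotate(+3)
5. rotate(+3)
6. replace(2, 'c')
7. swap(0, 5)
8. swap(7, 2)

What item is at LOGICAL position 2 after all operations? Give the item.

After op 1 (replace(5, 'p')): offset=0, physical=[A,B,C,D,E,p,G,H,I], logical=[A,B,C,D,E,p,G,H,I]
After op 2 (replace(6, 'd')): offset=0, physical=[A,B,C,D,E,p,d,H,I], logical=[A,B,C,D,E,p,d,H,I]
After op 3 (swap(0, 6)): offset=0, physical=[d,B,C,D,E,p,A,H,I], logical=[d,B,C,D,E,p,A,H,I]
After op 4 (rotate(+3)): offset=3, physical=[d,B,C,D,E,p,A,H,I], logical=[D,E,p,A,H,I,d,B,C]
After op 5 (rotate(+3)): offset=6, physical=[d,B,C,D,E,p,A,H,I], logical=[A,H,I,d,B,C,D,E,p]
After op 6 (replace(2, 'c')): offset=6, physical=[d,B,C,D,E,p,A,H,c], logical=[A,H,c,d,B,C,D,E,p]
After op 7 (swap(0, 5)): offset=6, physical=[d,B,A,D,E,p,C,H,c], logical=[C,H,c,d,B,A,D,E,p]
After op 8 (swap(7, 2)): offset=6, physical=[d,B,A,D,c,p,C,H,E], logical=[C,H,E,d,B,A,D,c,p]

Answer: E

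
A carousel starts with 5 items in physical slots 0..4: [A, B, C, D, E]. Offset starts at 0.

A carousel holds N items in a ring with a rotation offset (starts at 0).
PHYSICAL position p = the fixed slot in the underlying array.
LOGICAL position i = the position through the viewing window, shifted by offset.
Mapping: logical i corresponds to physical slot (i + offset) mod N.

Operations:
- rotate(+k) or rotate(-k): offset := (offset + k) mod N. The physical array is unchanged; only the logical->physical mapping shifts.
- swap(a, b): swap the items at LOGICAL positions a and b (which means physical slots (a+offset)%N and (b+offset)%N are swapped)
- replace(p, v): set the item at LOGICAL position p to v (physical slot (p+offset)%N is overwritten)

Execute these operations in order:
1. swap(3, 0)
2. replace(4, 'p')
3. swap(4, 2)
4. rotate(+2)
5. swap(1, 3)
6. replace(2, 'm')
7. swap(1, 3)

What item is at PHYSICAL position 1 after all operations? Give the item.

After op 1 (swap(3, 0)): offset=0, physical=[D,B,C,A,E], logical=[D,B,C,A,E]
After op 2 (replace(4, 'p')): offset=0, physical=[D,B,C,A,p], logical=[D,B,C,A,p]
After op 3 (swap(4, 2)): offset=0, physical=[D,B,p,A,C], logical=[D,B,p,A,C]
After op 4 (rotate(+2)): offset=2, physical=[D,B,p,A,C], logical=[p,A,C,D,B]
After op 5 (swap(1, 3)): offset=2, physical=[A,B,p,D,C], logical=[p,D,C,A,B]
After op 6 (replace(2, 'm')): offset=2, physical=[A,B,p,D,m], logical=[p,D,m,A,B]
After op 7 (swap(1, 3)): offset=2, physical=[D,B,p,A,m], logical=[p,A,m,D,B]

Answer: B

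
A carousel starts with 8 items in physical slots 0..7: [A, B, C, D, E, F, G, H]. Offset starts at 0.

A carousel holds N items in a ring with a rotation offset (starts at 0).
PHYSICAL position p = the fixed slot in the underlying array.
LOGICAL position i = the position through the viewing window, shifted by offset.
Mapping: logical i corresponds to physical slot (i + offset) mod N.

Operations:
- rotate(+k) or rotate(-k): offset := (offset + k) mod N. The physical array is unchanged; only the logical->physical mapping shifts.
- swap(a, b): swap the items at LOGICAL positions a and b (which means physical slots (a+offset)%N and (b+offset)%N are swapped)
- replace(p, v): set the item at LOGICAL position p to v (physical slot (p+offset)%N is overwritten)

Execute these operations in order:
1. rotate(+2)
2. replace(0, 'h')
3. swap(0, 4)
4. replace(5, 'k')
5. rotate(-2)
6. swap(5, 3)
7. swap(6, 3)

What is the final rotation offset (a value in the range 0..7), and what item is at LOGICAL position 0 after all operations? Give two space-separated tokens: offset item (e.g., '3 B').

After op 1 (rotate(+2)): offset=2, physical=[A,B,C,D,E,F,G,H], logical=[C,D,E,F,G,H,A,B]
After op 2 (replace(0, 'h')): offset=2, physical=[A,B,h,D,E,F,G,H], logical=[h,D,E,F,G,H,A,B]
After op 3 (swap(0, 4)): offset=2, physical=[A,B,G,D,E,F,h,H], logical=[G,D,E,F,h,H,A,B]
After op 4 (replace(5, 'k')): offset=2, physical=[A,B,G,D,E,F,h,k], logical=[G,D,E,F,h,k,A,B]
After op 5 (rotate(-2)): offset=0, physical=[A,B,G,D,E,F,h,k], logical=[A,B,G,D,E,F,h,k]
After op 6 (swap(5, 3)): offset=0, physical=[A,B,G,F,E,D,h,k], logical=[A,B,G,F,E,D,h,k]
After op 7 (swap(6, 3)): offset=0, physical=[A,B,G,h,E,D,F,k], logical=[A,B,G,h,E,D,F,k]

Answer: 0 A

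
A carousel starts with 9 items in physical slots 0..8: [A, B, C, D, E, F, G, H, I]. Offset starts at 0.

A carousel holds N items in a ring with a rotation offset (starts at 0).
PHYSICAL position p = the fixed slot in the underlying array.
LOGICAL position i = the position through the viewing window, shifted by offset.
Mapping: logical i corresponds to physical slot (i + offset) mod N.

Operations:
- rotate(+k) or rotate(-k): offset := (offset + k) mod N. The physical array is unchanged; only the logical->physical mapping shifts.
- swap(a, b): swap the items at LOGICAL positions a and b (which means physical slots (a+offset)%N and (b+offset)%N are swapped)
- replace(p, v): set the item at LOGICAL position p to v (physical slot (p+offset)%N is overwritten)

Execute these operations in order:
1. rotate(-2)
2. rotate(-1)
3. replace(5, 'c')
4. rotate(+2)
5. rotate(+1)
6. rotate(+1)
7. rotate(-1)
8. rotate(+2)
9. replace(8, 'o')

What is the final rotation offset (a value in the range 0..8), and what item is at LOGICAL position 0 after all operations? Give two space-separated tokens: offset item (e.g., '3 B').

After op 1 (rotate(-2)): offset=7, physical=[A,B,C,D,E,F,G,H,I], logical=[H,I,A,B,C,D,E,F,G]
After op 2 (rotate(-1)): offset=6, physical=[A,B,C,D,E,F,G,H,I], logical=[G,H,I,A,B,C,D,E,F]
After op 3 (replace(5, 'c')): offset=6, physical=[A,B,c,D,E,F,G,H,I], logical=[G,H,I,A,B,c,D,E,F]
After op 4 (rotate(+2)): offset=8, physical=[A,B,c,D,E,F,G,H,I], logical=[I,A,B,c,D,E,F,G,H]
After op 5 (rotate(+1)): offset=0, physical=[A,B,c,D,E,F,G,H,I], logical=[A,B,c,D,E,F,G,H,I]
After op 6 (rotate(+1)): offset=1, physical=[A,B,c,D,E,F,G,H,I], logical=[B,c,D,E,F,G,H,I,A]
After op 7 (rotate(-1)): offset=0, physical=[A,B,c,D,E,F,G,H,I], logical=[A,B,c,D,E,F,G,H,I]
After op 8 (rotate(+2)): offset=2, physical=[A,B,c,D,E,F,G,H,I], logical=[c,D,E,F,G,H,I,A,B]
After op 9 (replace(8, 'o')): offset=2, physical=[A,o,c,D,E,F,G,H,I], logical=[c,D,E,F,G,H,I,A,o]

Answer: 2 c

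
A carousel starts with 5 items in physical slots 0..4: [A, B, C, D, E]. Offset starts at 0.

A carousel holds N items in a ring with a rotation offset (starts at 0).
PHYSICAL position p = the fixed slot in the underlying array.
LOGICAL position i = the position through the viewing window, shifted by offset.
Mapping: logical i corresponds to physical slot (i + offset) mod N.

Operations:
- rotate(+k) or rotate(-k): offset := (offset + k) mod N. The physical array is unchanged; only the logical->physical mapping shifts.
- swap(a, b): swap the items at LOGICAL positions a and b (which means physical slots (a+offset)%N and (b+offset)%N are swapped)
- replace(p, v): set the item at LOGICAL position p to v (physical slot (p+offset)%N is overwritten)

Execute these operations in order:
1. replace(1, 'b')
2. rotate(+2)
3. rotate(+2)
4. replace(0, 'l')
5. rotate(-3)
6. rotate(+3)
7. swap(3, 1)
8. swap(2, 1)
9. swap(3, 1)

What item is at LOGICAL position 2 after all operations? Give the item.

Answer: C

Derivation:
After op 1 (replace(1, 'b')): offset=0, physical=[A,b,C,D,E], logical=[A,b,C,D,E]
After op 2 (rotate(+2)): offset=2, physical=[A,b,C,D,E], logical=[C,D,E,A,b]
After op 3 (rotate(+2)): offset=4, physical=[A,b,C,D,E], logical=[E,A,b,C,D]
After op 4 (replace(0, 'l')): offset=4, physical=[A,b,C,D,l], logical=[l,A,b,C,D]
After op 5 (rotate(-3)): offset=1, physical=[A,b,C,D,l], logical=[b,C,D,l,A]
After op 6 (rotate(+3)): offset=4, physical=[A,b,C,D,l], logical=[l,A,b,C,D]
After op 7 (swap(3, 1)): offset=4, physical=[C,b,A,D,l], logical=[l,C,b,A,D]
After op 8 (swap(2, 1)): offset=4, physical=[b,C,A,D,l], logical=[l,b,C,A,D]
After op 9 (swap(3, 1)): offset=4, physical=[A,C,b,D,l], logical=[l,A,C,b,D]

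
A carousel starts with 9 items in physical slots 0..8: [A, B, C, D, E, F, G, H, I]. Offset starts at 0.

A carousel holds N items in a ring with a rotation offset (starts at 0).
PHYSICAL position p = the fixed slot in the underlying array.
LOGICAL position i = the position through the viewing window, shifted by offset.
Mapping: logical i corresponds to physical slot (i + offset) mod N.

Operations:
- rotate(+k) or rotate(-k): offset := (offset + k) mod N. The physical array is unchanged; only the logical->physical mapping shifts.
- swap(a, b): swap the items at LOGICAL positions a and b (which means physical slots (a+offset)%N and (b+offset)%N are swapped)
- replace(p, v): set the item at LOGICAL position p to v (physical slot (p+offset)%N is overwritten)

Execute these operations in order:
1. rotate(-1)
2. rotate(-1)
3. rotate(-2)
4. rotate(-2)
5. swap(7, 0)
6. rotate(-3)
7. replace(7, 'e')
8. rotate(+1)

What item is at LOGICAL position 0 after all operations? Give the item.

After op 1 (rotate(-1)): offset=8, physical=[A,B,C,D,E,F,G,H,I], logical=[I,A,B,C,D,E,F,G,H]
After op 2 (rotate(-1)): offset=7, physical=[A,B,C,D,E,F,G,H,I], logical=[H,I,A,B,C,D,E,F,G]
After op 3 (rotate(-2)): offset=5, physical=[A,B,C,D,E,F,G,H,I], logical=[F,G,H,I,A,B,C,D,E]
After op 4 (rotate(-2)): offset=3, physical=[A,B,C,D,E,F,G,H,I], logical=[D,E,F,G,H,I,A,B,C]
After op 5 (swap(7, 0)): offset=3, physical=[A,D,C,B,E,F,G,H,I], logical=[B,E,F,G,H,I,A,D,C]
After op 6 (rotate(-3)): offset=0, physical=[A,D,C,B,E,F,G,H,I], logical=[A,D,C,B,E,F,G,H,I]
After op 7 (replace(7, 'e')): offset=0, physical=[A,D,C,B,E,F,G,e,I], logical=[A,D,C,B,E,F,G,e,I]
After op 8 (rotate(+1)): offset=1, physical=[A,D,C,B,E,F,G,e,I], logical=[D,C,B,E,F,G,e,I,A]

Answer: D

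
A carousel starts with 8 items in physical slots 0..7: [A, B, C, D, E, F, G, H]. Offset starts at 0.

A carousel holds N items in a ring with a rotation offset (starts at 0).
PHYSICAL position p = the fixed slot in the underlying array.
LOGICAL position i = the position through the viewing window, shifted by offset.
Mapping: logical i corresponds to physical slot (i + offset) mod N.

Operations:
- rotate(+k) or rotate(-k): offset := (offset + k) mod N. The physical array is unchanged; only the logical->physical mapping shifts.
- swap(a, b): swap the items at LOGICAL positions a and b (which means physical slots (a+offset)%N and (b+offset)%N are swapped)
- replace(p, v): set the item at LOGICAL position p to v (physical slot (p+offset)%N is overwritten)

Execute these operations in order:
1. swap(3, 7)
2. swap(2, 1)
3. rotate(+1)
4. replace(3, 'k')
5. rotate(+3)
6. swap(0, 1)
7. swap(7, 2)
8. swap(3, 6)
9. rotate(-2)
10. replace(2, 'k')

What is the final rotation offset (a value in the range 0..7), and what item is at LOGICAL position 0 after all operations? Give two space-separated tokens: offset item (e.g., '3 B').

After op 1 (swap(3, 7)): offset=0, physical=[A,B,C,H,E,F,G,D], logical=[A,B,C,H,E,F,G,D]
After op 2 (swap(2, 1)): offset=0, physical=[A,C,B,H,E,F,G,D], logical=[A,C,B,H,E,F,G,D]
After op 3 (rotate(+1)): offset=1, physical=[A,C,B,H,E,F,G,D], logical=[C,B,H,E,F,G,D,A]
After op 4 (replace(3, 'k')): offset=1, physical=[A,C,B,H,k,F,G,D], logical=[C,B,H,k,F,G,D,A]
After op 5 (rotate(+3)): offset=4, physical=[A,C,B,H,k,F,G,D], logical=[k,F,G,D,A,C,B,H]
After op 6 (swap(0, 1)): offset=4, physical=[A,C,B,H,F,k,G,D], logical=[F,k,G,D,A,C,B,H]
After op 7 (swap(7, 2)): offset=4, physical=[A,C,B,G,F,k,H,D], logical=[F,k,H,D,A,C,B,G]
After op 8 (swap(3, 6)): offset=4, physical=[A,C,D,G,F,k,H,B], logical=[F,k,H,B,A,C,D,G]
After op 9 (rotate(-2)): offset=2, physical=[A,C,D,G,F,k,H,B], logical=[D,G,F,k,H,B,A,C]
After op 10 (replace(2, 'k')): offset=2, physical=[A,C,D,G,k,k,H,B], logical=[D,G,k,k,H,B,A,C]

Answer: 2 D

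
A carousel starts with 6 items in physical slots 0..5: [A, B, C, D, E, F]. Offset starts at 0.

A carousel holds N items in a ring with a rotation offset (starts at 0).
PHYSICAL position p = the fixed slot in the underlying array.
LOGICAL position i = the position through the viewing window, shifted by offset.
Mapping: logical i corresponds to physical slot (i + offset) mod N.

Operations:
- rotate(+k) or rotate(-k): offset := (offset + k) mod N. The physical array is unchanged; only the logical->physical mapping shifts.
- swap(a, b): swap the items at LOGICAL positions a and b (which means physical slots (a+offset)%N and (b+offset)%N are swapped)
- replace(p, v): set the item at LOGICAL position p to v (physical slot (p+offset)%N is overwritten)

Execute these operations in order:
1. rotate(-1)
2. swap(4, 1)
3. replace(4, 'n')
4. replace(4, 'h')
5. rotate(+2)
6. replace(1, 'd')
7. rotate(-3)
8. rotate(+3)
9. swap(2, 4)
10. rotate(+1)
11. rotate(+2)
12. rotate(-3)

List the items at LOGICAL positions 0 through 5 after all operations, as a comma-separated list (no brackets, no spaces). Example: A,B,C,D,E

After op 1 (rotate(-1)): offset=5, physical=[A,B,C,D,E,F], logical=[F,A,B,C,D,E]
After op 2 (swap(4, 1)): offset=5, physical=[D,B,C,A,E,F], logical=[F,D,B,C,A,E]
After op 3 (replace(4, 'n')): offset=5, physical=[D,B,C,n,E,F], logical=[F,D,B,C,n,E]
After op 4 (replace(4, 'h')): offset=5, physical=[D,B,C,h,E,F], logical=[F,D,B,C,h,E]
After op 5 (rotate(+2)): offset=1, physical=[D,B,C,h,E,F], logical=[B,C,h,E,F,D]
After op 6 (replace(1, 'd')): offset=1, physical=[D,B,d,h,E,F], logical=[B,d,h,E,F,D]
After op 7 (rotate(-3)): offset=4, physical=[D,B,d,h,E,F], logical=[E,F,D,B,d,h]
After op 8 (rotate(+3)): offset=1, physical=[D,B,d,h,E,F], logical=[B,d,h,E,F,D]
After op 9 (swap(2, 4)): offset=1, physical=[D,B,d,F,E,h], logical=[B,d,F,E,h,D]
After op 10 (rotate(+1)): offset=2, physical=[D,B,d,F,E,h], logical=[d,F,E,h,D,B]
After op 11 (rotate(+2)): offset=4, physical=[D,B,d,F,E,h], logical=[E,h,D,B,d,F]
After op 12 (rotate(-3)): offset=1, physical=[D,B,d,F,E,h], logical=[B,d,F,E,h,D]

Answer: B,d,F,E,h,D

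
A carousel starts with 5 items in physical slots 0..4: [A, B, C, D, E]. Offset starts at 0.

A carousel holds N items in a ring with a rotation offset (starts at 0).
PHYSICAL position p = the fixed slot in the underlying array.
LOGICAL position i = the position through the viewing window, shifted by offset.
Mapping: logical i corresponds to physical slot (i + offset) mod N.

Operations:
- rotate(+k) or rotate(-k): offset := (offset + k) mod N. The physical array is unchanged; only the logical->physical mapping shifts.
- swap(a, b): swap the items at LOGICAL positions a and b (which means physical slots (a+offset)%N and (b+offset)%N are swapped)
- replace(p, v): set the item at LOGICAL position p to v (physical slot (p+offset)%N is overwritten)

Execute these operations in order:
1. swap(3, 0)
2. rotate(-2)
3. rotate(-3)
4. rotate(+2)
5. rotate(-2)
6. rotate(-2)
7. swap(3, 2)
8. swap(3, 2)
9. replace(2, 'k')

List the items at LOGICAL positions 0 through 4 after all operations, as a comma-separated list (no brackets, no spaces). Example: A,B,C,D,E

After op 1 (swap(3, 0)): offset=0, physical=[D,B,C,A,E], logical=[D,B,C,A,E]
After op 2 (rotate(-2)): offset=3, physical=[D,B,C,A,E], logical=[A,E,D,B,C]
After op 3 (rotate(-3)): offset=0, physical=[D,B,C,A,E], logical=[D,B,C,A,E]
After op 4 (rotate(+2)): offset=2, physical=[D,B,C,A,E], logical=[C,A,E,D,B]
After op 5 (rotate(-2)): offset=0, physical=[D,B,C,A,E], logical=[D,B,C,A,E]
After op 6 (rotate(-2)): offset=3, physical=[D,B,C,A,E], logical=[A,E,D,B,C]
After op 7 (swap(3, 2)): offset=3, physical=[B,D,C,A,E], logical=[A,E,B,D,C]
After op 8 (swap(3, 2)): offset=3, physical=[D,B,C,A,E], logical=[A,E,D,B,C]
After op 9 (replace(2, 'k')): offset=3, physical=[k,B,C,A,E], logical=[A,E,k,B,C]

Answer: A,E,k,B,C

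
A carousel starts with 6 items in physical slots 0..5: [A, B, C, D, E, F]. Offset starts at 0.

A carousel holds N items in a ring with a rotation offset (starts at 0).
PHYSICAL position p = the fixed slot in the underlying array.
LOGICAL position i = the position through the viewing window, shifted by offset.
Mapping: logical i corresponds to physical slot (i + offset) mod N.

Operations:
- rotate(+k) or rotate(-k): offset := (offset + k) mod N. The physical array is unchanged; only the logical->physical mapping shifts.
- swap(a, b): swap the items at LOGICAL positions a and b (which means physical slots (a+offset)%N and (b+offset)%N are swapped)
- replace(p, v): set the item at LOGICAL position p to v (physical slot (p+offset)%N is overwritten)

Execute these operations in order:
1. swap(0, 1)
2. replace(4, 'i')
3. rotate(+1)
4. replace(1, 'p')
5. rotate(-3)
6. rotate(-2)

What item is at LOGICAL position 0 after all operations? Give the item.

After op 1 (swap(0, 1)): offset=0, physical=[B,A,C,D,E,F], logical=[B,A,C,D,E,F]
After op 2 (replace(4, 'i')): offset=0, physical=[B,A,C,D,i,F], logical=[B,A,C,D,i,F]
After op 3 (rotate(+1)): offset=1, physical=[B,A,C,D,i,F], logical=[A,C,D,i,F,B]
After op 4 (replace(1, 'p')): offset=1, physical=[B,A,p,D,i,F], logical=[A,p,D,i,F,B]
After op 5 (rotate(-3)): offset=4, physical=[B,A,p,D,i,F], logical=[i,F,B,A,p,D]
After op 6 (rotate(-2)): offset=2, physical=[B,A,p,D,i,F], logical=[p,D,i,F,B,A]

Answer: p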